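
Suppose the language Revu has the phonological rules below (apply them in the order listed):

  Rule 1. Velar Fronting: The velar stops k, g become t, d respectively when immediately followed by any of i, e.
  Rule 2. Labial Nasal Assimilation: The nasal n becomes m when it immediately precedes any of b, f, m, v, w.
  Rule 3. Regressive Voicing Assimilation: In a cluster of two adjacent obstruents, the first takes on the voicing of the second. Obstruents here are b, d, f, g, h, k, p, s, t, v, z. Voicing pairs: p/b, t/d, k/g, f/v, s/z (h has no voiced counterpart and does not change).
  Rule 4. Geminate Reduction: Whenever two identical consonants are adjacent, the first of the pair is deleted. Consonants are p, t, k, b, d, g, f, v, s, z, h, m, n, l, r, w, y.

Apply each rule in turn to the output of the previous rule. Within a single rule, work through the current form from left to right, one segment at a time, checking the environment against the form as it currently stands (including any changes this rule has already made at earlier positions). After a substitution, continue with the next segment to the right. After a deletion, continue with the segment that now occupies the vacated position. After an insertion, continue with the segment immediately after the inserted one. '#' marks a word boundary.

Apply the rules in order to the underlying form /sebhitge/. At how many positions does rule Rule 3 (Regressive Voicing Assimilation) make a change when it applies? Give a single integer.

Rule 1 Velar Fronting: [sebhitge] → [sebhitde]
Rule 2 Labial Nasal Assimilation: no change — [sebhitde]
Rule 3 Regressive Voicing Assimilation: [sebhitde] → [sephidde]
Rule 4 Geminate Reduction: [sephidde] → [sephide]
Rule Rule 3 changed 2 position(s).

2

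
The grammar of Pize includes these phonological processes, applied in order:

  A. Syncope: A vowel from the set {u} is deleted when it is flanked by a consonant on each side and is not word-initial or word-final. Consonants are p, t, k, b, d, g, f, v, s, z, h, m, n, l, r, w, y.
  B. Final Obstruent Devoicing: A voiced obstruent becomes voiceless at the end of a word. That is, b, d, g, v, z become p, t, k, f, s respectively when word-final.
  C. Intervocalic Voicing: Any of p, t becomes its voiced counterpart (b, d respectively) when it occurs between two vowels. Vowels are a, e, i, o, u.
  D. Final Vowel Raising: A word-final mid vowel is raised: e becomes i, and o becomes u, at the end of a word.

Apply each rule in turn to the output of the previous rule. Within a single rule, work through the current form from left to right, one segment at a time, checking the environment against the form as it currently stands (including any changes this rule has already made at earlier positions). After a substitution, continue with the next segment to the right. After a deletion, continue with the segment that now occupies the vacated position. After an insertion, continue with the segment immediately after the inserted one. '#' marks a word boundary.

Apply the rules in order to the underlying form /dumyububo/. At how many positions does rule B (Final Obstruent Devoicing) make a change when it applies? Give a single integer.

A Syncope: [dumyububo] → [dmybbo]
B Final Obstruent Devoicing: no change — [dmybbo]
C Intervocalic Voicing: no change — [dmybbo]
D Final Vowel Raising: [dmybbo] → [dmybbu]
Rule B changed 0 position(s).

0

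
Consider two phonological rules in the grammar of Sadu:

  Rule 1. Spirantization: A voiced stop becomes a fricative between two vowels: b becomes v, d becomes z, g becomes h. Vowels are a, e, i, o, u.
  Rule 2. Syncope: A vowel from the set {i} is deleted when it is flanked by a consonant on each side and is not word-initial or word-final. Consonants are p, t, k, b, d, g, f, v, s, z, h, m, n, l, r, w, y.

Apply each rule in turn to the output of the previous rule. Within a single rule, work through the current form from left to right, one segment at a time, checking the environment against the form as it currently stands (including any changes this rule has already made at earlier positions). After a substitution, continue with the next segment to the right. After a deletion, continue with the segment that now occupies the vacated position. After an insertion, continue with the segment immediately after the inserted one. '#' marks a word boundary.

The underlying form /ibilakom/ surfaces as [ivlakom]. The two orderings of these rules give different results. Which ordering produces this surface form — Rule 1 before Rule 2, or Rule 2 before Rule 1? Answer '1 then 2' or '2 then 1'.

1 then 2

Order 1 then 2:
  1 Spirantization: [ibilakom] → [ivilakom]
  2 Syncope: [ivilakom] → [ivlakom]
  result: [ivlakom]
Order 2 then 1:
  2 Syncope: [ibilakom] → [iblakom]
  1 Spirantization: no change — [iblakom]
  result: [iblakom]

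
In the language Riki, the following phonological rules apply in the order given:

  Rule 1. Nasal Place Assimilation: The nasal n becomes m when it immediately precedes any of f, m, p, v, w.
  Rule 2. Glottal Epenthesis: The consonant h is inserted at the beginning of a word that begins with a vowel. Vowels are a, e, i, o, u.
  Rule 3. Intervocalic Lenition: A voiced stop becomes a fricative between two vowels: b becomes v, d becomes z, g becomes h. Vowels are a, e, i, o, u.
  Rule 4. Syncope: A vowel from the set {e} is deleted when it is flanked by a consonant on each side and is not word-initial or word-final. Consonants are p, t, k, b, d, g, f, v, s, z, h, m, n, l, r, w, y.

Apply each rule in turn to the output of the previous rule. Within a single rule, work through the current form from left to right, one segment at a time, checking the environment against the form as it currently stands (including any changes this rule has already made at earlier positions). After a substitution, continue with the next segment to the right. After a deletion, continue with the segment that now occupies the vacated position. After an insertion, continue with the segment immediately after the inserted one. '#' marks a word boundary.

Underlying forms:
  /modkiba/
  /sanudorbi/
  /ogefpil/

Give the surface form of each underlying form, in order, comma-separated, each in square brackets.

[modkiva], [sanuzorbi], [hohfpil]

/modkiba/:
  Rule 1 Nasal Place Assimilation: no change — [modkiba]
  Rule 2 Glottal Epenthesis: no change — [modkiba]
  Rule 3 Intervocalic Lenition: [modkiba] → [modkiva]
  Rule 4 Syncope: no change — [modkiva]
/sanudorbi/:
  Rule 1 Nasal Place Assimilation: no change — [sanudorbi]
  Rule 2 Glottal Epenthesis: no change — [sanudorbi]
  Rule 3 Intervocalic Lenition: [sanudorbi] → [sanuzorbi]
  Rule 4 Syncope: no change — [sanuzorbi]
/ogefpil/:
  Rule 1 Nasal Place Assimilation: no change — [ogefpil]
  Rule 2 Glottal Epenthesis: [ogefpil] → [hogefpil]
  Rule 3 Intervocalic Lenition: [hogefpil] → [hohefpil]
  Rule 4 Syncope: [hohefpil] → [hohfpil]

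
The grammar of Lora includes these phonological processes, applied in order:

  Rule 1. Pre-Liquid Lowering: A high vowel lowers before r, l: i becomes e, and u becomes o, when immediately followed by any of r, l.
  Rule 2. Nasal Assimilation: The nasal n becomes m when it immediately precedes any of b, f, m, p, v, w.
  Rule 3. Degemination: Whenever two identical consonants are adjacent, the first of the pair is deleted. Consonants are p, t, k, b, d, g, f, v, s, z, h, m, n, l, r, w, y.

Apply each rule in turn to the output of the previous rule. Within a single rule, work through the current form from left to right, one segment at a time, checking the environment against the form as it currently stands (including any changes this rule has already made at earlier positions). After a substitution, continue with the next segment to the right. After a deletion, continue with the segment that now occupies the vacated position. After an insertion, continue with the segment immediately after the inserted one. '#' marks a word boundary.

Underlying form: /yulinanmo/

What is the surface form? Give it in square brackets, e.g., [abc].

[yolinamo]

Rule 1 Pre-Liquid Lowering: [yulinanmo] → [yolinanmo]
Rule 2 Nasal Assimilation: [yolinanmo] → [yolinammo]
Rule 3 Degemination: [yolinammo] → [yolinamo]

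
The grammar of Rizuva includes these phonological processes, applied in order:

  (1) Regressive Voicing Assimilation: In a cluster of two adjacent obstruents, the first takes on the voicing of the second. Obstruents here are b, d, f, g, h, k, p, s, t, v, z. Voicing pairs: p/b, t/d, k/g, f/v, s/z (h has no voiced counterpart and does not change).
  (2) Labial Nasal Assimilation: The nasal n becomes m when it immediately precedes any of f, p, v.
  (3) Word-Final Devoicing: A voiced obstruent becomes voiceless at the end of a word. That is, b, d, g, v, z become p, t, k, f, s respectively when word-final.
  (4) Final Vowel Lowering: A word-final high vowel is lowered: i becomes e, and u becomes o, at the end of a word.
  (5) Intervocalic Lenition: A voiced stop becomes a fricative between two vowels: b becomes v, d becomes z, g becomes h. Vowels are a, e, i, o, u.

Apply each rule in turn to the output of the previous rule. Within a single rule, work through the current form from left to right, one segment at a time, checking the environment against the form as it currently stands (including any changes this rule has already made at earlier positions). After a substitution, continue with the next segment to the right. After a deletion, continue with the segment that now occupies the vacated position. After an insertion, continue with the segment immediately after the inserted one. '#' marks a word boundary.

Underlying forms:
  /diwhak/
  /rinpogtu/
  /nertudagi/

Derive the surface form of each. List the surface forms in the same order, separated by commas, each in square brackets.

/diwhak/:
  (1) Regressive Voicing Assimilation: no change — [diwhak]
  (2) Labial Nasal Assimilation: no change — [diwhak]
  (3) Word-Final Devoicing: no change — [diwhak]
  (4) Final Vowel Lowering: no change — [diwhak]
  (5) Intervocalic Lenition: no change — [diwhak]
/rinpogtu/:
  (1) Regressive Voicing Assimilation: [rinpogtu] → [rinpoktu]
  (2) Labial Nasal Assimilation: [rinpoktu] → [rimpoktu]
  (3) Word-Final Devoicing: no change — [rimpoktu]
  (4) Final Vowel Lowering: [rimpoktu] → [rimpokto]
  (5) Intervocalic Lenition: no change — [rimpokto]
/nertudagi/:
  (1) Regressive Voicing Assimilation: no change — [nertudagi]
  (2) Labial Nasal Assimilation: no change — [nertudagi]
  (3) Word-Final Devoicing: no change — [nertudagi]
  (4) Final Vowel Lowering: [nertudagi] → [nertudage]
  (5) Intervocalic Lenition: [nertudage] → [nertuzahe]

[diwhak], [rimpokto], [nertuzahe]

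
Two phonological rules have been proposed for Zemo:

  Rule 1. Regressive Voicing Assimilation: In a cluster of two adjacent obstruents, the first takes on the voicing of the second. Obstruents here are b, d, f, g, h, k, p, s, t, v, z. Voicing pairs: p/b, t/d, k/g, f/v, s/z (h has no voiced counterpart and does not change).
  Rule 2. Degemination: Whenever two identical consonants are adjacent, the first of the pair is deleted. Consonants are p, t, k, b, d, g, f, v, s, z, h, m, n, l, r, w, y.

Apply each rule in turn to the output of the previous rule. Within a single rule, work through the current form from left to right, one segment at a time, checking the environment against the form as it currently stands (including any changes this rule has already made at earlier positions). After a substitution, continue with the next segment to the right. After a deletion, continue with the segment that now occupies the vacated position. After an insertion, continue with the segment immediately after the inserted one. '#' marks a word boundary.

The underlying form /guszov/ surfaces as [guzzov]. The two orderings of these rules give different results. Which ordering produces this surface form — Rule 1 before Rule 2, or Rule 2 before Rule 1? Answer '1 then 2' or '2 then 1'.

2 then 1

Order 1 then 2:
  1 Regressive Voicing Assimilation: [guszov] → [guzzov]
  2 Degemination: [guzzov] → [guzov]
  result: [guzov]
Order 2 then 1:
  2 Degemination: no change — [guszov]
  1 Regressive Voicing Assimilation: [guszov] → [guzzov]
  result: [guzzov]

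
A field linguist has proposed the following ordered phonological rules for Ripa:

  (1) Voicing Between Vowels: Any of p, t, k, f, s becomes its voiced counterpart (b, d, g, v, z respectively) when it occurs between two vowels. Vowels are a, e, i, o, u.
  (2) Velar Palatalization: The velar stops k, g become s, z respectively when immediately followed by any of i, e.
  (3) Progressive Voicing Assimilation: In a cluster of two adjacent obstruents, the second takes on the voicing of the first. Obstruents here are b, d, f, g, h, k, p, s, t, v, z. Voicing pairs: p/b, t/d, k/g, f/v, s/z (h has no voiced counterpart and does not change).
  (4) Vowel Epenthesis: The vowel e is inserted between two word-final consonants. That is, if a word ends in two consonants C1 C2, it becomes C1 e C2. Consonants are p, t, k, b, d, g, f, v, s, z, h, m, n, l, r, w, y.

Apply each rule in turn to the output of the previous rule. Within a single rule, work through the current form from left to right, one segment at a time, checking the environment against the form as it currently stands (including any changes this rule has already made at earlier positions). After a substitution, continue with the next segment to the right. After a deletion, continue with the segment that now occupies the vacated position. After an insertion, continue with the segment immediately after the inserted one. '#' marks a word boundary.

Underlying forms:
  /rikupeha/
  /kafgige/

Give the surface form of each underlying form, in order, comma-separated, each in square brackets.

/rikupeha/:
  (1) Voicing Between Vowels: [rikupeha] → [rigubeha]
  (2) Velar Palatalization: no change — [rigubeha]
  (3) Progressive Voicing Assimilation: no change — [rigubeha]
  (4) Vowel Epenthesis: no change — [rigubeha]
/kafgige/:
  (1) Voicing Between Vowels: no change — [kafgige]
  (2) Velar Palatalization: [kafgige] → [kafzize]
  (3) Progressive Voicing Assimilation: [kafzize] → [kafsize]
  (4) Vowel Epenthesis: no change — [kafsize]

[rigubeha], [kafsize]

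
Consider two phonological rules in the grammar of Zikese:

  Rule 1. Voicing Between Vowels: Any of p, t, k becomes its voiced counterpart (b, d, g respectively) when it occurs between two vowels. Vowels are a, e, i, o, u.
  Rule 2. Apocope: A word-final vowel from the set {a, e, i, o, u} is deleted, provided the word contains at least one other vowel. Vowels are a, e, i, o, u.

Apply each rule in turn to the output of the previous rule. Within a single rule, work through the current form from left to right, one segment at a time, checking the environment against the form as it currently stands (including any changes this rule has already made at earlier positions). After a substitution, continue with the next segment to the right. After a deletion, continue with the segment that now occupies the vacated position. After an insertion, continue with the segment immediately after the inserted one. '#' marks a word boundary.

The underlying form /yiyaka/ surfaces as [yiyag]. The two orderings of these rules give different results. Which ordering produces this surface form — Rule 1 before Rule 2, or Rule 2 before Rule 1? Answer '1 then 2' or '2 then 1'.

Order 1 then 2:
  1 Voicing Between Vowels: [yiyaka] → [yiyaga]
  2 Apocope: [yiyaga] → [yiyag]
  result: [yiyag]
Order 2 then 1:
  2 Apocope: [yiyaka] → [yiyak]
  1 Voicing Between Vowels: no change — [yiyak]
  result: [yiyak]

1 then 2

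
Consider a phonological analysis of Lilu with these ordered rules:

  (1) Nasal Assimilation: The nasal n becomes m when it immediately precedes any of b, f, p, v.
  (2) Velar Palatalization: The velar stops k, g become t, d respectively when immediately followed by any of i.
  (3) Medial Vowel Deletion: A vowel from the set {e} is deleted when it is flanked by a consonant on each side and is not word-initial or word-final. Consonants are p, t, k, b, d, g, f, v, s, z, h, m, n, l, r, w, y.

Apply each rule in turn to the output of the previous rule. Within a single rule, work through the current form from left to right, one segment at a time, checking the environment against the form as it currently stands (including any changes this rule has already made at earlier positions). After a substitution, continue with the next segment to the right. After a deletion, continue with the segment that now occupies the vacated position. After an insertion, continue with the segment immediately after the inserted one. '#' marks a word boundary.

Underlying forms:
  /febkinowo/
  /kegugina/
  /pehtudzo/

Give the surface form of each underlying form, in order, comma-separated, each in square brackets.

[fbtinowo], [kgudina], [phtudzo]

/febkinowo/:
  (1) Nasal Assimilation: no change — [febkinowo]
  (2) Velar Palatalization: [febkinowo] → [febtinowo]
  (3) Medial Vowel Deletion: [febtinowo] → [fbtinowo]
/kegugina/:
  (1) Nasal Assimilation: no change — [kegugina]
  (2) Velar Palatalization: [kegugina] → [kegudina]
  (3) Medial Vowel Deletion: [kegudina] → [kgudina]
/pehtudzo/:
  (1) Nasal Assimilation: no change — [pehtudzo]
  (2) Velar Palatalization: no change — [pehtudzo]
  (3) Medial Vowel Deletion: [pehtudzo] → [phtudzo]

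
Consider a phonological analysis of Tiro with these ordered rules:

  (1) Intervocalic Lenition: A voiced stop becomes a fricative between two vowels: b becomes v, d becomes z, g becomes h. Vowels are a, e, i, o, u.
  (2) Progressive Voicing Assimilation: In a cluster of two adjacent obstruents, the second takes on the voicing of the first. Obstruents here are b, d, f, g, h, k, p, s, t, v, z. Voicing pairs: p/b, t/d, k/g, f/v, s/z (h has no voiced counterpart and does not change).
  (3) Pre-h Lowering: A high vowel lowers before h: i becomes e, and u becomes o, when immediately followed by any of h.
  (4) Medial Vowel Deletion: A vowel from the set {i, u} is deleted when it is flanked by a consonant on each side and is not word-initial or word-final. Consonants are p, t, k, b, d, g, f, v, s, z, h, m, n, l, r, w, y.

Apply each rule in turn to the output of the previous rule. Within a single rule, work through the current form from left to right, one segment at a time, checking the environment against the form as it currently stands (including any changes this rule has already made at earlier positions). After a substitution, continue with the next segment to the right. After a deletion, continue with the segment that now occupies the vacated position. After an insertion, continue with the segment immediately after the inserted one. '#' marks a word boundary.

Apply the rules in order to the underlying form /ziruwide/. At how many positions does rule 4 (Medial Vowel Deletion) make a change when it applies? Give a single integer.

3

(1) Intervocalic Lenition: [ziruwide] → [ziruwize]
(2) Progressive Voicing Assimilation: no change — [ziruwize]
(3) Pre-h Lowering: no change — [ziruwize]
(4) Medial Vowel Deletion: [ziruwize] → [zrwze]
Rule 4 changed 3 position(s).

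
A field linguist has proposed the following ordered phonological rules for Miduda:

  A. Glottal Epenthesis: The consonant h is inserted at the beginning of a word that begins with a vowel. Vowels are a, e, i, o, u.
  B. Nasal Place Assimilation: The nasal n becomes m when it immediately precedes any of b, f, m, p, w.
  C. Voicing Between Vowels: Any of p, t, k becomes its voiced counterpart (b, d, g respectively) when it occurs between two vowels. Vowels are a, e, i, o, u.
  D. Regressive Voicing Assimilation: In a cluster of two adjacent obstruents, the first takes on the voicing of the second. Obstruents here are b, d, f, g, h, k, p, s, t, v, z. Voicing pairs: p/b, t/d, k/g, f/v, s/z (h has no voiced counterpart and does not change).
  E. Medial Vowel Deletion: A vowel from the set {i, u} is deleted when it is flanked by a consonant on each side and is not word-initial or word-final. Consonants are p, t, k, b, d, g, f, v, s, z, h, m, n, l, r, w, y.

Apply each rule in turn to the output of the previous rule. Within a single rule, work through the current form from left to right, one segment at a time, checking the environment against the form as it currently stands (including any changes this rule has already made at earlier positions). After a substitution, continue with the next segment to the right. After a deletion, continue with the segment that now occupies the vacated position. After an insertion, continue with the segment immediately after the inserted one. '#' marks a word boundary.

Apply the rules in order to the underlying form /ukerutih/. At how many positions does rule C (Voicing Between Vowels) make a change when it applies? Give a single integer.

2

A Glottal Epenthesis: [ukerutih] → [hukerutih]
B Nasal Place Assimilation: no change — [hukerutih]
C Voicing Between Vowels: [hukerutih] → [hugerudih]
D Regressive Voicing Assimilation: no change — [hugerudih]
E Medial Vowel Deletion: [hugerudih] → [hgerdh]
Rule C changed 2 position(s).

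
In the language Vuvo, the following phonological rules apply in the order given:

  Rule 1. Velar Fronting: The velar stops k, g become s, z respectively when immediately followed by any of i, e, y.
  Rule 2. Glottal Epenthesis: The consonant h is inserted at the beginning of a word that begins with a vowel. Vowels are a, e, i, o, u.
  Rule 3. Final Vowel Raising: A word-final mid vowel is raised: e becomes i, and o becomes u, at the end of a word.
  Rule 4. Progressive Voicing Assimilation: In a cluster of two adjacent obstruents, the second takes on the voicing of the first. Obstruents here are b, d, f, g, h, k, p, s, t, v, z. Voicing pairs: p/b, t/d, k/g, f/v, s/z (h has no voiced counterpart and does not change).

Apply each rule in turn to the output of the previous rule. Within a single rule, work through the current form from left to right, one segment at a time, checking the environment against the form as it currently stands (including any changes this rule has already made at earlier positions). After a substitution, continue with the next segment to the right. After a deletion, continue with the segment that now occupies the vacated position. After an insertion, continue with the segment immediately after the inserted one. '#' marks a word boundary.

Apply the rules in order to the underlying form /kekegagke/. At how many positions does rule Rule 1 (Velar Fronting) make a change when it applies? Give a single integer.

3

Rule 1 Velar Fronting: [kekegagke] → [sesegagse]
Rule 2 Glottal Epenthesis: no change — [sesegagse]
Rule 3 Final Vowel Raising: [sesegagse] → [sesegagsi]
Rule 4 Progressive Voicing Assimilation: [sesegagsi] → [sesegagzi]
Rule Rule 1 changed 3 position(s).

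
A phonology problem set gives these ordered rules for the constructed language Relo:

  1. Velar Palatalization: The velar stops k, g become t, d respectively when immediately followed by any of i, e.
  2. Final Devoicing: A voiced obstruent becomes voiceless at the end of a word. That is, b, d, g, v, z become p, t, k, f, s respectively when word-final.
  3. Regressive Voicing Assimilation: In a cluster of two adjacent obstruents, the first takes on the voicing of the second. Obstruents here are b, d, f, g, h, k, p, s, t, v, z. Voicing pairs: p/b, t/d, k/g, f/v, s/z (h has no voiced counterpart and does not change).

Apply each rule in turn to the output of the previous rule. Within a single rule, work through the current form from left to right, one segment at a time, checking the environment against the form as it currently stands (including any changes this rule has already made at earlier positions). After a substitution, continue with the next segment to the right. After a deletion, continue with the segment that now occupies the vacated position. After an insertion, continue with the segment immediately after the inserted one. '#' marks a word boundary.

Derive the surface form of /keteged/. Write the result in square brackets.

[tetedet]

1 Velar Palatalization: [keteged] → [teteded]
2 Final Devoicing: [teteded] → [tetedet]
3 Regressive Voicing Assimilation: no change — [tetedet]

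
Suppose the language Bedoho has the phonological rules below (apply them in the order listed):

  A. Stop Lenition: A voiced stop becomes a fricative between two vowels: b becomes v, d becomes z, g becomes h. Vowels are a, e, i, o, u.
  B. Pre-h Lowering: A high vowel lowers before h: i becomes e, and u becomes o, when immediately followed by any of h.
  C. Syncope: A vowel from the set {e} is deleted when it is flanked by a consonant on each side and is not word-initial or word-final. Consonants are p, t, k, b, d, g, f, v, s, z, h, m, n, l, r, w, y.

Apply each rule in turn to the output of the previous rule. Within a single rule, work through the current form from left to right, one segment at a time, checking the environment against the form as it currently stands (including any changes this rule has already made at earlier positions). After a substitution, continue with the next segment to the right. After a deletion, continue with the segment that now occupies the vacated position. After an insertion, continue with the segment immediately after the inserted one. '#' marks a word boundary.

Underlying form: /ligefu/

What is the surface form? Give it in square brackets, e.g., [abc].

A Stop Lenition: [ligefu] → [lihefu]
B Pre-h Lowering: [lihefu] → [lehefu]
C Syncope: [lehefu] → [lhfu]

[lhfu]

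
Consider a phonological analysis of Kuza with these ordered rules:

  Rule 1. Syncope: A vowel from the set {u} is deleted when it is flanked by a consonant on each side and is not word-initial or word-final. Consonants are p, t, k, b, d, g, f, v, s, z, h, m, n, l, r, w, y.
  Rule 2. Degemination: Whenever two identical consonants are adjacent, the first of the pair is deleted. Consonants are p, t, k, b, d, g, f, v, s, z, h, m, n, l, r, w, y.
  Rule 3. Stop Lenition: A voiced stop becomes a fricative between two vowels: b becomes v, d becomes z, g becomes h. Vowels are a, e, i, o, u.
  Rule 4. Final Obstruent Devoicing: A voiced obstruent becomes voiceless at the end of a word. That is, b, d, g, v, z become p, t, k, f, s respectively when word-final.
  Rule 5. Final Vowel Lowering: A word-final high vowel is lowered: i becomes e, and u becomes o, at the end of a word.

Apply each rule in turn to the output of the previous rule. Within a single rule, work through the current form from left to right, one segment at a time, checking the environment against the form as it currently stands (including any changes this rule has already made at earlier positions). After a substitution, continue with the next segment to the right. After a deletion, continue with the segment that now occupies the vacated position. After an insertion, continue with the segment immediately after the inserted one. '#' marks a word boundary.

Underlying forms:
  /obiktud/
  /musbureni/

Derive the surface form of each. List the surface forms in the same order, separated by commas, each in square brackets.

/obiktud/:
  Rule 1 Syncope: [obiktud] → [obiktd]
  Rule 2 Degemination: no change — [obiktd]
  Rule 3 Stop Lenition: [obiktd] → [oviktd]
  Rule 4 Final Obstruent Devoicing: [oviktd] → [oviktt]
  Rule 5 Final Vowel Lowering: no change — [oviktt]
/musbureni/:
  Rule 1 Syncope: [musbureni] → [msbreni]
  Rule 2 Degemination: no change — [msbreni]
  Rule 3 Stop Lenition: no change — [msbreni]
  Rule 4 Final Obstruent Devoicing: no change — [msbreni]
  Rule 5 Final Vowel Lowering: [msbreni] → [msbrene]

[oviktt], [msbrene]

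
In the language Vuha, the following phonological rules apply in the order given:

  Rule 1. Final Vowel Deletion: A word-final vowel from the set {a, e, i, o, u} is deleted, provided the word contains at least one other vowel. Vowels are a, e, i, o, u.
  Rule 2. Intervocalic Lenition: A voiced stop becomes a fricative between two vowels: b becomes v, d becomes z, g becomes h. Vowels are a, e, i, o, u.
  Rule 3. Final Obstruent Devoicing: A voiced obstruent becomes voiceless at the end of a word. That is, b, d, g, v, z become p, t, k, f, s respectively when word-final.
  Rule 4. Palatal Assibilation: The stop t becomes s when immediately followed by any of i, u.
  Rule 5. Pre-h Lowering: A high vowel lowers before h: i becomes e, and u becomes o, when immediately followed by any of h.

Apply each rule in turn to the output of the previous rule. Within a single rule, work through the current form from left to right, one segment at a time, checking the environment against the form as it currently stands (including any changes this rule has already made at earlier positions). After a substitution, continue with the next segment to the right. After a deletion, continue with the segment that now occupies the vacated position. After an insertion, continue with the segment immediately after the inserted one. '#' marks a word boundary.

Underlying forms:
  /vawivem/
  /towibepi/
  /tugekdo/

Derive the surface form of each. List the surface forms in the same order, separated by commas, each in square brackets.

[vawivem], [towivep], [sohekt]

/vawivem/:
  Rule 1 Final Vowel Deletion: no change — [vawivem]
  Rule 2 Intervocalic Lenition: no change — [vawivem]
  Rule 3 Final Obstruent Devoicing: no change — [vawivem]
  Rule 4 Palatal Assibilation: no change — [vawivem]
  Rule 5 Pre-h Lowering: no change — [vawivem]
/towibepi/:
  Rule 1 Final Vowel Deletion: [towibepi] → [towibep]
  Rule 2 Intervocalic Lenition: [towibep] → [towivep]
  Rule 3 Final Obstruent Devoicing: no change — [towivep]
  Rule 4 Palatal Assibilation: no change — [towivep]
  Rule 5 Pre-h Lowering: no change — [towivep]
/tugekdo/:
  Rule 1 Final Vowel Deletion: [tugekdo] → [tugekd]
  Rule 2 Intervocalic Lenition: [tugekd] → [tuhekd]
  Rule 3 Final Obstruent Devoicing: [tuhekd] → [tuhekt]
  Rule 4 Palatal Assibilation: [tuhekt] → [suhekt]
  Rule 5 Pre-h Lowering: [suhekt] → [sohekt]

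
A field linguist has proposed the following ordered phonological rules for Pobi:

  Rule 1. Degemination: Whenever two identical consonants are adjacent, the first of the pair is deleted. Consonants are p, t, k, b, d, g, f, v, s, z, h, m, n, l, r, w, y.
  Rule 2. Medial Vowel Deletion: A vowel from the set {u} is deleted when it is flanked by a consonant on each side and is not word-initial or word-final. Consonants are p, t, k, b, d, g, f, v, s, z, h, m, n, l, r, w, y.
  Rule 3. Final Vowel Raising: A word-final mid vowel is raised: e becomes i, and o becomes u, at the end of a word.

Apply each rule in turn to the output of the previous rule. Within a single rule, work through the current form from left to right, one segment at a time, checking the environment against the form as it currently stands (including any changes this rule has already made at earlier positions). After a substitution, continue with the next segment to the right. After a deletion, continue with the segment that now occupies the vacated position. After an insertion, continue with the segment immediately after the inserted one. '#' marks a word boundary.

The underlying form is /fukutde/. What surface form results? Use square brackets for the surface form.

[fktdi]

Rule 1 Degemination: no change — [fukutde]
Rule 2 Medial Vowel Deletion: [fukutde] → [fktde]
Rule 3 Final Vowel Raising: [fktde] → [fktdi]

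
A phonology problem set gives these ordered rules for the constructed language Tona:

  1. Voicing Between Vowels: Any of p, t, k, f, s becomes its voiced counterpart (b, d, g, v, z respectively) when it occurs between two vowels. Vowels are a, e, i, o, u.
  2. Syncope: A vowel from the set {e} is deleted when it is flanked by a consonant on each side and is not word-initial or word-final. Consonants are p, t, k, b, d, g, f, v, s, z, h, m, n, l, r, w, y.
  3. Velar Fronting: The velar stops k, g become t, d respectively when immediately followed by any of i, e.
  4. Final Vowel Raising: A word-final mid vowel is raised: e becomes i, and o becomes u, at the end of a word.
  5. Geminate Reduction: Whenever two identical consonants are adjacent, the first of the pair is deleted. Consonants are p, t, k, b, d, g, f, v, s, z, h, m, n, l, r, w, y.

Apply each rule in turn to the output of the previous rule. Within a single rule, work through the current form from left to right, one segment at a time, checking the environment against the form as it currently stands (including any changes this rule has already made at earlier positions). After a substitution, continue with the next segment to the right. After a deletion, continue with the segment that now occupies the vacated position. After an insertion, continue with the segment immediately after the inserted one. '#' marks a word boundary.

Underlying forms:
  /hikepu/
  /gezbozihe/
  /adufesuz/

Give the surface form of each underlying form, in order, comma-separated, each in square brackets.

[higbu], [gzbozihi], [aduvzuz]

/hikepu/:
  1 Voicing Between Vowels: [hikepu] → [higebu]
  2 Syncope: [higebu] → [higbu]
  3 Velar Fronting: no change — [higbu]
  4 Final Vowel Raising: no change — [higbu]
  5 Geminate Reduction: no change — [higbu]
/gezbozihe/:
  1 Voicing Between Vowels: no change — [gezbozihe]
  2 Syncope: [gezbozihe] → [gzbozihe]
  3 Velar Fronting: no change — [gzbozihe]
  4 Final Vowel Raising: [gzbozihe] → [gzbozihi]
  5 Geminate Reduction: no change — [gzbozihi]
/adufesuz/:
  1 Voicing Between Vowels: [adufesuz] → [aduvezuz]
  2 Syncope: [aduvezuz] → [aduvzuz]
  3 Velar Fronting: no change — [aduvzuz]
  4 Final Vowel Raising: no change — [aduvzuz]
  5 Geminate Reduction: no change — [aduvzuz]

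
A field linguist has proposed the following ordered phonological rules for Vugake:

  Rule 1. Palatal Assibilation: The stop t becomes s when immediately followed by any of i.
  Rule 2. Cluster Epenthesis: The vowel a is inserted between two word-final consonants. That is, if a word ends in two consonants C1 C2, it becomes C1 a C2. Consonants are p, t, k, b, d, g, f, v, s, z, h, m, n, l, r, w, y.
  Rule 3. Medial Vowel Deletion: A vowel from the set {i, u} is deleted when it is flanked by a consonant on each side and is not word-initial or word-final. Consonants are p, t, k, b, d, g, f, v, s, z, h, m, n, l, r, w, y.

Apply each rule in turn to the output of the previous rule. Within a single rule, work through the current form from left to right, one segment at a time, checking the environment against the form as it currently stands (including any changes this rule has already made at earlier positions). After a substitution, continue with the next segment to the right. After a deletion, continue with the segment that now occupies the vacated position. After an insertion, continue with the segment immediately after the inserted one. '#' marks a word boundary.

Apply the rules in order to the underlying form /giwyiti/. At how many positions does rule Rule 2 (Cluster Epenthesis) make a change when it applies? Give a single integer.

0

Rule 1 Palatal Assibilation: [giwyiti] → [giwyisi]
Rule 2 Cluster Epenthesis: no change — [giwyisi]
Rule 3 Medial Vowel Deletion: [giwyisi] → [gwysi]
Rule Rule 2 changed 0 position(s).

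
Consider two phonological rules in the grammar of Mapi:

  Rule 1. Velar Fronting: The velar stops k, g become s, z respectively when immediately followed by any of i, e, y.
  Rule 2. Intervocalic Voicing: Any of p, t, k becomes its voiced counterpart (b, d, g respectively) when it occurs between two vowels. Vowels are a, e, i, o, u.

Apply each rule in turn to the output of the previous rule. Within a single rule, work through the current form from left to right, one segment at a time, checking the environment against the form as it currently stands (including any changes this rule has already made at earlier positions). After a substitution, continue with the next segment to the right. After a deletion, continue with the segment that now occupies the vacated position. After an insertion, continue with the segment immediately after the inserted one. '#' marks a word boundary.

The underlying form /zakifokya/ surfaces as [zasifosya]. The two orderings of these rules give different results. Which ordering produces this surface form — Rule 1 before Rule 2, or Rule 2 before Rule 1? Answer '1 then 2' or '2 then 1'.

1 then 2

Order 1 then 2:
  1 Velar Fronting: [zakifokya] → [zasifosya]
  2 Intervocalic Voicing: no change — [zasifosya]
  result: [zasifosya]
Order 2 then 1:
  2 Intervocalic Voicing: [zakifokya] → [zagifokya]
  1 Velar Fronting: [zagifokya] → [zazifosya]
  result: [zazifosya]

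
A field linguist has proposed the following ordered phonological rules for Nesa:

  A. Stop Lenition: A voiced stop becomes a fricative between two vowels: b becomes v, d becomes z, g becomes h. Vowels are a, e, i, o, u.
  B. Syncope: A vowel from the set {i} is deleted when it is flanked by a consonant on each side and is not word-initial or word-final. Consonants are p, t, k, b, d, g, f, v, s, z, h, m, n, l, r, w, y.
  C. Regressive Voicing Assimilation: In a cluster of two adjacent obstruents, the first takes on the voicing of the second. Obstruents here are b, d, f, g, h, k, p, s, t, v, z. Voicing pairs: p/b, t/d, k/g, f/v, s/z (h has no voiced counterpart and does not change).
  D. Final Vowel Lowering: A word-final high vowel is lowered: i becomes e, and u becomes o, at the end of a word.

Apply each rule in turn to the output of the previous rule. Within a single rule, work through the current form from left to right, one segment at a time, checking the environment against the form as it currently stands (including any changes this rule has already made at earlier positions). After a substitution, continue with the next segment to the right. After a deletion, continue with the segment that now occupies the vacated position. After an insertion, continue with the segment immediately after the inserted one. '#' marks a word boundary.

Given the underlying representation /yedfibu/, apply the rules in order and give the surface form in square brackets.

[yetvvo]

A Stop Lenition: [yedfibu] → [yedfivu]
B Syncope: [yedfivu] → [yedfvu]
C Regressive Voicing Assimilation: [yedfvu] → [yetvvu]
D Final Vowel Lowering: [yetvvu] → [yetvvo]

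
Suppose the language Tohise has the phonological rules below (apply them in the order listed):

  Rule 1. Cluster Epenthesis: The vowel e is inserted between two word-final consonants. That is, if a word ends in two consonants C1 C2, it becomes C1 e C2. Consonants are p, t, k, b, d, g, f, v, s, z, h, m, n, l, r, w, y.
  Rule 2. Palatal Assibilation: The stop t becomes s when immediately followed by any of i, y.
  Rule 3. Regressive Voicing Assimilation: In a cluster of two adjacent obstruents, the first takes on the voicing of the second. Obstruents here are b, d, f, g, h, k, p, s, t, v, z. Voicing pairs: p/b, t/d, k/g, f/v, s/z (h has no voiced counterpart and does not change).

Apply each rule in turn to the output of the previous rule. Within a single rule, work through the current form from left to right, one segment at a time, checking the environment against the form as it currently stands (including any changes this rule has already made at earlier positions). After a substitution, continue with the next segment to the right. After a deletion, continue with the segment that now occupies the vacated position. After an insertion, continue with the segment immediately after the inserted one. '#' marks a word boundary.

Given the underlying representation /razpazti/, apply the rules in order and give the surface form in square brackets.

Rule 1 Cluster Epenthesis: no change — [razpazti]
Rule 2 Palatal Assibilation: [razpazti] → [razpazsi]
Rule 3 Regressive Voicing Assimilation: [razpazsi] → [raspassi]

[raspassi]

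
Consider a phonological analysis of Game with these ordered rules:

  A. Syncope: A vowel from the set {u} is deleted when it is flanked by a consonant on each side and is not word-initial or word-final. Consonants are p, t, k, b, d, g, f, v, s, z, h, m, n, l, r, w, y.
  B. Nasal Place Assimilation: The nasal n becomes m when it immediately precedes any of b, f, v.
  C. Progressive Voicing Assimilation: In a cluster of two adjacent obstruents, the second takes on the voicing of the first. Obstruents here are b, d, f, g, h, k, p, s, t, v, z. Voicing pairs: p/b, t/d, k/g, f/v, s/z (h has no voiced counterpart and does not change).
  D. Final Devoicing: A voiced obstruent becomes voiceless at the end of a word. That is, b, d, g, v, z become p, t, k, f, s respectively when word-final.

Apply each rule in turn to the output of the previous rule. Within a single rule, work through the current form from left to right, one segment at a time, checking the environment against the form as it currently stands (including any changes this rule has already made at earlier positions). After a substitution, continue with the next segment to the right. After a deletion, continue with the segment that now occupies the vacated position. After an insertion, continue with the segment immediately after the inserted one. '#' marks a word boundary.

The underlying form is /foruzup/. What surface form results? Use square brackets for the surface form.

A Syncope: [foruzup] → [forzp]
B Nasal Place Assimilation: no change — [forzp]
C Progressive Voicing Assimilation: [forzp] → [forzb]
D Final Devoicing: [forzb] → [forzp]

[forzp]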